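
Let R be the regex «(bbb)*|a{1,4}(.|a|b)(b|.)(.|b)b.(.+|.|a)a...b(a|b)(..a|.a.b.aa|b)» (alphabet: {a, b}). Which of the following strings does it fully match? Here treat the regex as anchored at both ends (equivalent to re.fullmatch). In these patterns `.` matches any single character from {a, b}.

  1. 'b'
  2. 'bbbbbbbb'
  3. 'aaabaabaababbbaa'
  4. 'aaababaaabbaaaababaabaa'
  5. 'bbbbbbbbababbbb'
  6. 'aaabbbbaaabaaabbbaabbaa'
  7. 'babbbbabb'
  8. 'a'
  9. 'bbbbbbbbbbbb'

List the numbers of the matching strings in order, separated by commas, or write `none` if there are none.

9

1 → no match
2 → no match
3 → no match
4 → no match
5 → no match
6 → no match
7 → no match
8 → no match
9 → match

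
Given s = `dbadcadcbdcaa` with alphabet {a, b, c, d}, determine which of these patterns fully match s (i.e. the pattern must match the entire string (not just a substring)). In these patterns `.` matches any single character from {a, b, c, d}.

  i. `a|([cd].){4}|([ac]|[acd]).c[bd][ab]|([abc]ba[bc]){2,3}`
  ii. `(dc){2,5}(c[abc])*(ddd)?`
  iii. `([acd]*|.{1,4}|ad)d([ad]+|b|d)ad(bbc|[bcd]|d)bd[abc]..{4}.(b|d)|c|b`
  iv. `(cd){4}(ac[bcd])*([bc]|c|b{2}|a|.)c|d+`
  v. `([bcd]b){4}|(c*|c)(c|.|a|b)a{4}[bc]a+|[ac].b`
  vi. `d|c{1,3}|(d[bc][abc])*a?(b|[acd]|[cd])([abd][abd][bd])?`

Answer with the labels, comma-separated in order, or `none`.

vi

i → no match
ii → no match — must start with `dc`
iii → no match
iv → no match
v → no match
vi → match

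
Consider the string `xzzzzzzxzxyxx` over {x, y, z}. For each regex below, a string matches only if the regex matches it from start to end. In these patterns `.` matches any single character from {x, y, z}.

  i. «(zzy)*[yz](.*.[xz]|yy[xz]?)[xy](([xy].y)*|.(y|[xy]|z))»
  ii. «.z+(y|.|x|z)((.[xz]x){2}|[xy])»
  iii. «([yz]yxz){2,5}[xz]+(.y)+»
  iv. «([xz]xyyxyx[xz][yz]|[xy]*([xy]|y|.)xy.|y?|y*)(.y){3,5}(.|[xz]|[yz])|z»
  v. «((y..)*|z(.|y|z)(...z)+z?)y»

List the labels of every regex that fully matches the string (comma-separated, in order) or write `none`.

ii

i → no match
ii → match
iii → no match — must end with `y`
iv → no match
v → no match — must end with `y`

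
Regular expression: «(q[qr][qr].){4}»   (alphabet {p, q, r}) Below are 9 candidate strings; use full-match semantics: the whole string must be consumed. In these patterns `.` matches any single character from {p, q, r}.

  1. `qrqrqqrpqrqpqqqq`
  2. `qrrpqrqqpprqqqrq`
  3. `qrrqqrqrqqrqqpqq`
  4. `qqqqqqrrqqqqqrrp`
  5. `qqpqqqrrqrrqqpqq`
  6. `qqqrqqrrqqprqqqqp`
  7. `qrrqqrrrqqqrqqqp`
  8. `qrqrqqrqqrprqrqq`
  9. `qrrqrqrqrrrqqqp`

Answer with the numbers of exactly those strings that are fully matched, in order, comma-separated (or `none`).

1, 4, 7

1 → match
2 → no match
3 → no match
4 → match
5 → no match
6 → no match
7 → match
8 → no match
9 → no match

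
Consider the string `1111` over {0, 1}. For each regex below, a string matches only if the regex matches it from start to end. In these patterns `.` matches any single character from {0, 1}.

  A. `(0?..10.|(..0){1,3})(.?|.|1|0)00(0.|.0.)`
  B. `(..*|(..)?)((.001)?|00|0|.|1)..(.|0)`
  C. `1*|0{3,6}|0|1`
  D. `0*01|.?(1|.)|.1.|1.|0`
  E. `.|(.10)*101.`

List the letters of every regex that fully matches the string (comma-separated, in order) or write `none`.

B, C

A → no match
B → match
C → match
D → no match
E → no match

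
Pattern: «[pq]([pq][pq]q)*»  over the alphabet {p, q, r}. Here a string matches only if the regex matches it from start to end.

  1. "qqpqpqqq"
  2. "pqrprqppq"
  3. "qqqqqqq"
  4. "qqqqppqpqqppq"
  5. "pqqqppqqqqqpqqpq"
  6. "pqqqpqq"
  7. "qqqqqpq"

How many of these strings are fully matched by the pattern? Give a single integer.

1. "qqpqpqqq" → no match
2. "pqrprqppq" → no match
3. "qqqqqqq" → match
4 → match
5 → match
6. "pqqqpqq" → match
7. "qqqqqpq" → match
Total matched: 5

5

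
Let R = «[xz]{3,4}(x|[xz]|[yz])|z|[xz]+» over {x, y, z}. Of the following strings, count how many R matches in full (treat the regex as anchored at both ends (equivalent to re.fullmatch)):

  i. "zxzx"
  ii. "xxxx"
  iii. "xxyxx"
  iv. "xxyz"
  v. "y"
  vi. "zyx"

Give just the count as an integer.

2

i → match
ii → match
iii → no match
iv → no match
v → no match
vi → no match
Total matched: 2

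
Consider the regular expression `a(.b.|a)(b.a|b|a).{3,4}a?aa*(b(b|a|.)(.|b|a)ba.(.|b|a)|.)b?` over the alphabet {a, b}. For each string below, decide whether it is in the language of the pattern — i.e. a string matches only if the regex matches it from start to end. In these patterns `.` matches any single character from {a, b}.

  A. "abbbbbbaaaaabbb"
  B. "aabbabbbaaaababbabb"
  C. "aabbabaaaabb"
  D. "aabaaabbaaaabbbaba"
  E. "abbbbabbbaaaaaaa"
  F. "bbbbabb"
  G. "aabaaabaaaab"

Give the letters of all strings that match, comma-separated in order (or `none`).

A → no match
B → match
C → match
D → no match
E → match
F → no match — must start with "a"
G → match

B, C, E, G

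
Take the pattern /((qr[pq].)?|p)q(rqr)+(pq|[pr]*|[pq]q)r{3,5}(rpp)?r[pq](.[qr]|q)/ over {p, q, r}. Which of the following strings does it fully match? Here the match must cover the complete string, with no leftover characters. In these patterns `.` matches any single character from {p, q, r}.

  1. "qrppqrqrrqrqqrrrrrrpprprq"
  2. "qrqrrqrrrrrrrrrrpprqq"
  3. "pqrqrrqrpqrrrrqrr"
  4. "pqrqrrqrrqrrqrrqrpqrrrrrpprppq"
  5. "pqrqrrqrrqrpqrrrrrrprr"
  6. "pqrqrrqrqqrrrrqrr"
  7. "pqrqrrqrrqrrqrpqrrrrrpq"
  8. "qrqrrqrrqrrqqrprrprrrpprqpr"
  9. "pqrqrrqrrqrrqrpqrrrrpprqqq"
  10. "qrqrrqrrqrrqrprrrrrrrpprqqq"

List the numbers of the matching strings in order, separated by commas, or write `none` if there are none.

1, 2, 3, 4, 5, 6, 7, 9, 10

1 → match
2 → match
3 → match
4 → match
5 → match
6 → match
7 → match
8 → no match
9 → match
10 → match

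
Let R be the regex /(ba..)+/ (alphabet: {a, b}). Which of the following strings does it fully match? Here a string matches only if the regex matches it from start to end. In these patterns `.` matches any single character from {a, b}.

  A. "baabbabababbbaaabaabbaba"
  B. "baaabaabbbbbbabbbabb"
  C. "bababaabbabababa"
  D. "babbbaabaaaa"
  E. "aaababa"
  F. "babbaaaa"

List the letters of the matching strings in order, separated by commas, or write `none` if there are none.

A → match
B → no match
C → match
D → no match
E → no match — must start with "ba"
F → no match

A, C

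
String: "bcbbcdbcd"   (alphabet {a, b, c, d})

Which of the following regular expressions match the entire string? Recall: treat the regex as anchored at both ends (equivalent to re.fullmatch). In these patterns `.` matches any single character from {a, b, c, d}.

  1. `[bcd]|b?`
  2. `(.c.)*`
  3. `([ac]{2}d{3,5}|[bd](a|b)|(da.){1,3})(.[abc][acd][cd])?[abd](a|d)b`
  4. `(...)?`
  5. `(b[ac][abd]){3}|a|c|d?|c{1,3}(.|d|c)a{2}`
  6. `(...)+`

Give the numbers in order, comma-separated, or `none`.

1 → no match
2 → match
3 → no match — must end with "b"
4 → no match
5 → match
6 → match

2, 5, 6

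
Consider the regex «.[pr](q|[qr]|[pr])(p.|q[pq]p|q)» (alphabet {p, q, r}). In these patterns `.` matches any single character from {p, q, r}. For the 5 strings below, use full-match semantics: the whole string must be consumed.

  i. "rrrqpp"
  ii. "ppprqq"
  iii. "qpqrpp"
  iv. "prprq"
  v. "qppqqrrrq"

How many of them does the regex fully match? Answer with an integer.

i → match
ii → no match
iii → no match
iv → no match
v → no match
Total matched: 1

1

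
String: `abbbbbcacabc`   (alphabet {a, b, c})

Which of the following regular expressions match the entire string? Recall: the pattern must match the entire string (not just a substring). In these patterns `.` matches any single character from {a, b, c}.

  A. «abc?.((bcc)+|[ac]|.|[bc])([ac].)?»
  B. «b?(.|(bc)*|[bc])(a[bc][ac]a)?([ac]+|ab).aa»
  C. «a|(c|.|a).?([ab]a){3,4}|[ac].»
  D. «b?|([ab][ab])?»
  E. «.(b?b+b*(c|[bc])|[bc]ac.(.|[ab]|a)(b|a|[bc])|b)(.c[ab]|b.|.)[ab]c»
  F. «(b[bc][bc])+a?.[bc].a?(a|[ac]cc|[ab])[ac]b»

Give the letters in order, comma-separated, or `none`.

A → no match
B → no match — must end with `aa`
C → no match
D → no match
E → match
F → no match — must start with `b`

E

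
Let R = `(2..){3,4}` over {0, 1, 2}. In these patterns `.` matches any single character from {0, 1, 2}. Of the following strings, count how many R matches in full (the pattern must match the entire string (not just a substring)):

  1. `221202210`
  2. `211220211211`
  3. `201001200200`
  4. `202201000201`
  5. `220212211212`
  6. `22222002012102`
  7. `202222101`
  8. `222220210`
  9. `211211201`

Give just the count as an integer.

1. `221202210` → match
2. `211220211211` → match
3. `201001200200` → no match
4. `202201000201` → no match
5. `220212211212` → match
6 → no match
7. `202222101` → no match
8. `222220210` → match
9. `211211201` → match
Total matched: 5

5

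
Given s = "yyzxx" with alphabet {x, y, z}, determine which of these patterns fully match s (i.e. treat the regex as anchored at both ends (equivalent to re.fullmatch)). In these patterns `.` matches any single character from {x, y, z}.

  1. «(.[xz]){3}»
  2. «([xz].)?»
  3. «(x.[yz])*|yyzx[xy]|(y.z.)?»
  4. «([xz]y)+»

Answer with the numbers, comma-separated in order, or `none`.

3

1 → no match
2 → no match
3 → match
4 → no match — must end with "y"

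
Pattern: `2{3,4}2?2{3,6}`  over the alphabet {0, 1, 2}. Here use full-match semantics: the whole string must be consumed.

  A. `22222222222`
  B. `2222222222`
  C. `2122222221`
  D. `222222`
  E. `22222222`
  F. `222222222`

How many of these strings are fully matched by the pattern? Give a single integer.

A → match
B → match
C → no match — must end with `2`
D → match
E → match
F → match
Total matched: 5

5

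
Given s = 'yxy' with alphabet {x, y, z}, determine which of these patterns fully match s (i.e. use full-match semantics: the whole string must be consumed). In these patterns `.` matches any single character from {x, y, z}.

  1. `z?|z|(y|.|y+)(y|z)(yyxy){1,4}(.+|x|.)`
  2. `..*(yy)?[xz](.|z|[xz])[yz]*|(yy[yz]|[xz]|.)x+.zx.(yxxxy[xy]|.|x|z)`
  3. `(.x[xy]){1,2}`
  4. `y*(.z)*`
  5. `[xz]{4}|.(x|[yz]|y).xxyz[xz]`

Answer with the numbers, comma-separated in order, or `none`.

1 → no match
2 → match
3 → match
4 → no match
5 → no match

2, 3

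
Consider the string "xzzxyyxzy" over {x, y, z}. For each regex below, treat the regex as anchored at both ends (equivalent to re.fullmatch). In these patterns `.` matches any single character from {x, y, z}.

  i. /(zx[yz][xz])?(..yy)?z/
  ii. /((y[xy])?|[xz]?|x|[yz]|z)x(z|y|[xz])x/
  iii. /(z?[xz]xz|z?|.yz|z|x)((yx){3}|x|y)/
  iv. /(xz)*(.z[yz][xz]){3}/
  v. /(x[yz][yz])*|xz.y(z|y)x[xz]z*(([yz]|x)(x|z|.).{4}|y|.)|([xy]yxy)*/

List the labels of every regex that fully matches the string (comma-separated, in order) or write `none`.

i → no match — must end with "z"
ii → no match — must end with "x"
iii → no match
iv → no match
v → match

v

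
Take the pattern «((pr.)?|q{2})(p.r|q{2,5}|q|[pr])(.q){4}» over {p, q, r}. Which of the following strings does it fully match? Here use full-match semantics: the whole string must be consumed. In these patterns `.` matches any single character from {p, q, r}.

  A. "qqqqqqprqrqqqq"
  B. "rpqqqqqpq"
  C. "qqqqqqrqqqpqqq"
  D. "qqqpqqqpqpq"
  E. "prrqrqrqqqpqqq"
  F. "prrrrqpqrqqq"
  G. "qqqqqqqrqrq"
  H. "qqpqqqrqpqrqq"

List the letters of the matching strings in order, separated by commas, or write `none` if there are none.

A → no match
B. "rpqqqqqpq" → match
C → match
D. "qqqpqqqpqpq" → match
E → no match
F. "prrrrqpqrqqq" → match
G. "qqqqqqqrqrq" → match
H → no match

B, C, D, F, G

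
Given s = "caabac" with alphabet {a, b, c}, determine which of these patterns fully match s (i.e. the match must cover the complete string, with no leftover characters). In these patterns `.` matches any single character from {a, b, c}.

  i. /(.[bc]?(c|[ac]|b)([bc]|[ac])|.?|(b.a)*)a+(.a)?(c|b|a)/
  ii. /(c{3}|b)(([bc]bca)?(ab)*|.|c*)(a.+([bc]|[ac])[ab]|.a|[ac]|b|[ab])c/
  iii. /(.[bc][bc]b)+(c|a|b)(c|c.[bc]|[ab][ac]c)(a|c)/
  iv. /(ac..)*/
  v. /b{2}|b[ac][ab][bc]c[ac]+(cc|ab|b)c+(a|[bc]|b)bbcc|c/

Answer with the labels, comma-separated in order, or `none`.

i

i → match
ii → no match
iii → no match
iv → no match
v → no match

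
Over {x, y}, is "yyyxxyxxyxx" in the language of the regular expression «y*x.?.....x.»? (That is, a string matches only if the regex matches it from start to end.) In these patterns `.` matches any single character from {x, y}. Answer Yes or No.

Yes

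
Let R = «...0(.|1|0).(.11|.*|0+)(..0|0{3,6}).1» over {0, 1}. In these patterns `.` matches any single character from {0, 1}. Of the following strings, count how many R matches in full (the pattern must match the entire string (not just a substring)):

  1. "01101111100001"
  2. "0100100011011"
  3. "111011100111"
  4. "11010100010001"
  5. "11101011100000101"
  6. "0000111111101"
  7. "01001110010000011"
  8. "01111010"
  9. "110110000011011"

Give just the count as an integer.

3

1 → match
2 → match
3. "111011100111" → no match
4 → no match
5 → no match
6 → no match
7 → match
8. "01111010" → no match — must end with "1"
9 → no match
Total matched: 3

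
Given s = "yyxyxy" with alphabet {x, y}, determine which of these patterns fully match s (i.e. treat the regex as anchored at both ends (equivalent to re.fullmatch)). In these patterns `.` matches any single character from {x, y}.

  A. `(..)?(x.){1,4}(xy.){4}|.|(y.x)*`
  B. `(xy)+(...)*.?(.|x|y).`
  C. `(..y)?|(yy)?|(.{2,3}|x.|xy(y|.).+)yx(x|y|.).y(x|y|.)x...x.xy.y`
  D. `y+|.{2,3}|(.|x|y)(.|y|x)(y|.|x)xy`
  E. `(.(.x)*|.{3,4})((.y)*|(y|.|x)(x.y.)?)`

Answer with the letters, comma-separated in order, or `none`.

E

A → no match
B → no match — must start with "xy"
C → no match
D → no match
E → match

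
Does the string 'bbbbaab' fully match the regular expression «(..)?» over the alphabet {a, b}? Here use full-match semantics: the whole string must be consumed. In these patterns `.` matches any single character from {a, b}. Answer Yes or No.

No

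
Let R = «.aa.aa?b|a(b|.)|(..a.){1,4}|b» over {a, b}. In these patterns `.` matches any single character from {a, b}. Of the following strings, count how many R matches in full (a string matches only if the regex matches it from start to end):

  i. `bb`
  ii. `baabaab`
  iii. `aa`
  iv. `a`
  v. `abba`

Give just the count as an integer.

i. `bb` → no match
ii. `baabaab` → match
iii. `aa` → match
iv. `a` → no match
v. `abba` → no match
Total matched: 2

2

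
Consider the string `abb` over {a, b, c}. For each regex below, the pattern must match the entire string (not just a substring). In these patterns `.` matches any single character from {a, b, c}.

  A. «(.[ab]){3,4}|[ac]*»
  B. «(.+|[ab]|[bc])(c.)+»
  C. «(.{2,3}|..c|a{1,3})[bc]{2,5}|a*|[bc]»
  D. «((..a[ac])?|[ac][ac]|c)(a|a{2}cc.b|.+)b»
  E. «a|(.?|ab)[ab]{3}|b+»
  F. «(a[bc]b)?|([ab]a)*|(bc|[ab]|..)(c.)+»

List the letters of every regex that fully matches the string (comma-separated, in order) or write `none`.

C, D, E, F

A → no match
B → no match
C → match
D → match
E → match
F → match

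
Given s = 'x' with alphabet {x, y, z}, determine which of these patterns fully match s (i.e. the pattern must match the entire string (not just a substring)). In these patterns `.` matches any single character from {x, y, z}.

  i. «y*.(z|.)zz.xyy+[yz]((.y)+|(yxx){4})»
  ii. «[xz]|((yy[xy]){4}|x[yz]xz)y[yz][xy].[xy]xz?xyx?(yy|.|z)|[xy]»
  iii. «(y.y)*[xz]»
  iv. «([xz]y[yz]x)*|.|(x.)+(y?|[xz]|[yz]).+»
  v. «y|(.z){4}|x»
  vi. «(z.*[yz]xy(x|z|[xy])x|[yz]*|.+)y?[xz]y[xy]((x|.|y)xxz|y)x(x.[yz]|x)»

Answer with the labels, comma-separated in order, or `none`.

i → no match
ii → match
iii → match
iv → match
v → match
vi → no match

ii, iii, iv, v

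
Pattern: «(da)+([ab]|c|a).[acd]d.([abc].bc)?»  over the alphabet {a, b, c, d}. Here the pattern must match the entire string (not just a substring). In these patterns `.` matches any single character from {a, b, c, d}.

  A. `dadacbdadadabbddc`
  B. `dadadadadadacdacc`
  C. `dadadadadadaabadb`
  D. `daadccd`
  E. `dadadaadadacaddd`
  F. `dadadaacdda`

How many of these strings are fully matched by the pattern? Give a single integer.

2

A → no match
B → no match
C → match
D → no match
E → no match
F → match
Total matched: 2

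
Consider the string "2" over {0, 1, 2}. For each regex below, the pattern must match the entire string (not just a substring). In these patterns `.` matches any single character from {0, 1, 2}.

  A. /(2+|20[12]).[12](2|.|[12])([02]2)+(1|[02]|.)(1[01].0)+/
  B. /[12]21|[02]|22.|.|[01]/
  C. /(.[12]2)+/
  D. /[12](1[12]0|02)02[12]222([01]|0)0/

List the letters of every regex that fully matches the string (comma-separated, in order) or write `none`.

A → no match — must end with "0"
B → match
C → no match
D → no match — must end with "0"

B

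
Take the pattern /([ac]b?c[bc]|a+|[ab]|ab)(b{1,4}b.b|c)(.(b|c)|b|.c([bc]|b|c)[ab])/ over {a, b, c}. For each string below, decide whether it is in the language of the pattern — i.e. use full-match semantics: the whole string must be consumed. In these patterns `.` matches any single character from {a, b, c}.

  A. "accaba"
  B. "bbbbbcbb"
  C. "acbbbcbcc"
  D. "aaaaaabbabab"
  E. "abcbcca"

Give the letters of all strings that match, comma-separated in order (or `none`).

A → no match
B → match
C → match
D → match
E → match

B, C, D, E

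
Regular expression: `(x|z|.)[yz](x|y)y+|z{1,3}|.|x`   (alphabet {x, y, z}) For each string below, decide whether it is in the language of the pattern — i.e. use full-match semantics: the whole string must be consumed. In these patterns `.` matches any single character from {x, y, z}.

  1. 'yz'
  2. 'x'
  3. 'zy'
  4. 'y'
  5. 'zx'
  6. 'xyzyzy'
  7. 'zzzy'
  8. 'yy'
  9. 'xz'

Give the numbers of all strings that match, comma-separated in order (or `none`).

2, 4

1. 'yz' → no match
2. 'x' → match
3. 'zy' → no match
4. 'y' → match
5. 'zx' → no match
6. 'xyzyzy' → no match
7. 'zzzy' → no match
8. 'yy' → no match
9. 'xz' → no match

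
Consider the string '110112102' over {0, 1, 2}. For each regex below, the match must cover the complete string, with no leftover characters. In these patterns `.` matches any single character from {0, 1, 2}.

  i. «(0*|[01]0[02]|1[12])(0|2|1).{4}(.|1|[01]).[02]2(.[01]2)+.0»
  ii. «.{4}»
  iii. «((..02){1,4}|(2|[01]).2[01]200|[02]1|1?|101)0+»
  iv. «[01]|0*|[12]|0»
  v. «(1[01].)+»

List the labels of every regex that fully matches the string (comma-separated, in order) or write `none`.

i → no match — must end with '0'
ii → no match
iii → no match — must end with '0'
iv → no match
v → match

v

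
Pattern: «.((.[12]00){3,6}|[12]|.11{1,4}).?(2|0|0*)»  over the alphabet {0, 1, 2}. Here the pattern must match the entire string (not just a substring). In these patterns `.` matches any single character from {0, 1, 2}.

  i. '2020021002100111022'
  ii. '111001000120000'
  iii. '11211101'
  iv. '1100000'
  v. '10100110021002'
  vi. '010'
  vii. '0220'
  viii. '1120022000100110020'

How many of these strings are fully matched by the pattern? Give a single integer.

5

i → no match
ii → no match
iii. '11211101' → no match
iv. '1100000' → match
v → match
vi. '010' → match
vii. '0220' → match
viii → match
Total matched: 5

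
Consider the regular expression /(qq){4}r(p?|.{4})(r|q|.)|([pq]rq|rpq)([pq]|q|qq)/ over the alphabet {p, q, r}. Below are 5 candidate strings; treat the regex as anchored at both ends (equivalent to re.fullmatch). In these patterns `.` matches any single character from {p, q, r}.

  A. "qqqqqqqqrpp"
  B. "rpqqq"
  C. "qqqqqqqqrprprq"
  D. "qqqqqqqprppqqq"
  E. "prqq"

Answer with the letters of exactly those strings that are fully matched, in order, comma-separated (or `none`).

A → match
B → match
C → match
D → no match
E → match

A, B, C, E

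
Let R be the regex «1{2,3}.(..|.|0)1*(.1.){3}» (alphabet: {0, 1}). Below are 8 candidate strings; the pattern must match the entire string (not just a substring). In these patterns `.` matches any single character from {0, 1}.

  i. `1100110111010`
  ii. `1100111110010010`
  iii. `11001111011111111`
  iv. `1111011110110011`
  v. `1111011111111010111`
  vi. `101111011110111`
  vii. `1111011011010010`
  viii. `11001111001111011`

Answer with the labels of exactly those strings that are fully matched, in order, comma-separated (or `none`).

i, ii, iii, iv, v, vii

i → match
ii → match
iii → match
iv → match
v → match
vi → no match
vii → match
viii → no match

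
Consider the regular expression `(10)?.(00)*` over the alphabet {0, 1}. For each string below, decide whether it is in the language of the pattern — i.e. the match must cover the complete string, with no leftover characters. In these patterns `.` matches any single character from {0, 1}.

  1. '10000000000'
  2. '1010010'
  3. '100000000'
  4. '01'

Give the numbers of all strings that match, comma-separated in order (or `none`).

1 → match
2 → no match
3 → match
4 → no match

1, 3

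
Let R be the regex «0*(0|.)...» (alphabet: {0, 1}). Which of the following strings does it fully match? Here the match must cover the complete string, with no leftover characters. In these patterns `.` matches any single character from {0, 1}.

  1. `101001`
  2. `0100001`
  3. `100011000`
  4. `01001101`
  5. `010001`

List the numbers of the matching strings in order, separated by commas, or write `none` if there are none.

1 → no match
2 → no match
3 → no match
4 → no match
5 → no match

none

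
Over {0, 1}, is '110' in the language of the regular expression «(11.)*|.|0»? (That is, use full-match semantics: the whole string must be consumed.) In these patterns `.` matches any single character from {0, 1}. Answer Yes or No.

Yes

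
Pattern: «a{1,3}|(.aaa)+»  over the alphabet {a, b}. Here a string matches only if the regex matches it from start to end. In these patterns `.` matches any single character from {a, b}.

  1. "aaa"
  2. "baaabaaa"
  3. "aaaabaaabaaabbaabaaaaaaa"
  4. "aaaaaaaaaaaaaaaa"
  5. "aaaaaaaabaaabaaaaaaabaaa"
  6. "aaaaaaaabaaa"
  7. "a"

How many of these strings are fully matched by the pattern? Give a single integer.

6

1. "aaa" → match
2. "baaabaaa" → match
3 → no match
4 → match
5 → match
6. "aaaaaaaabaaa" → match
7. "a" → match
Total matched: 6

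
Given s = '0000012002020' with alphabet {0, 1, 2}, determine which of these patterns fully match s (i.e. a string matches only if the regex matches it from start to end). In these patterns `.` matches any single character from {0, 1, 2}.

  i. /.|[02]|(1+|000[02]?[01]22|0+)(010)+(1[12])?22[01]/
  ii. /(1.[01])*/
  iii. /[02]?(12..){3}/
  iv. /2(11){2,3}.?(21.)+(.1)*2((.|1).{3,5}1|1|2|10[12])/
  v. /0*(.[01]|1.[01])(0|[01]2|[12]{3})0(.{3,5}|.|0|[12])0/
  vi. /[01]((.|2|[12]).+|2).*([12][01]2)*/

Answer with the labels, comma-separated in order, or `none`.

i → no match
ii → no match
iii → no match
iv → no match — must start with '211'
v → match
vi → match

v, vi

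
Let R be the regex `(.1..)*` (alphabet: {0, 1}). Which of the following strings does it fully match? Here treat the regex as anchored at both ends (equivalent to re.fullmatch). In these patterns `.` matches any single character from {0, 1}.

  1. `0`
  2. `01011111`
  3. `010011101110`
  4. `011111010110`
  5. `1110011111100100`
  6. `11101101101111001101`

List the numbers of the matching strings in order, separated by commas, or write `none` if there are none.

1 → no match
2 → match
3 → match
4 → match
5 → match
6 → no match

2, 3, 4, 5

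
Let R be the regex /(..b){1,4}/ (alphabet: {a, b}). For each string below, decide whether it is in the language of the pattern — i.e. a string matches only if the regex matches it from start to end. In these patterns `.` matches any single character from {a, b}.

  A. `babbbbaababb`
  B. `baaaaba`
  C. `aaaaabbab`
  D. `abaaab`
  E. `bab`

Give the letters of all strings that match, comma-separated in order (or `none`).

A, E

A → match
B → no match — must end with `b`
C → no match
D → no match
E → match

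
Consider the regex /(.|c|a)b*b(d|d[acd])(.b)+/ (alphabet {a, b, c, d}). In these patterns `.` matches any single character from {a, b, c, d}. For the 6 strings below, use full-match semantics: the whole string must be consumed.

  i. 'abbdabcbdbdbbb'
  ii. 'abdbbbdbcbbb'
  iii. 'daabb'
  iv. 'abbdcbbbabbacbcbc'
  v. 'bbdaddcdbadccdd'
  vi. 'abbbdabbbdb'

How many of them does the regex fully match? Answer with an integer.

i → match
ii → no match
iii → no match
iv → no match — must end with 'b'
v → no match — must end with 'b'
vi → match
Total matched: 2

2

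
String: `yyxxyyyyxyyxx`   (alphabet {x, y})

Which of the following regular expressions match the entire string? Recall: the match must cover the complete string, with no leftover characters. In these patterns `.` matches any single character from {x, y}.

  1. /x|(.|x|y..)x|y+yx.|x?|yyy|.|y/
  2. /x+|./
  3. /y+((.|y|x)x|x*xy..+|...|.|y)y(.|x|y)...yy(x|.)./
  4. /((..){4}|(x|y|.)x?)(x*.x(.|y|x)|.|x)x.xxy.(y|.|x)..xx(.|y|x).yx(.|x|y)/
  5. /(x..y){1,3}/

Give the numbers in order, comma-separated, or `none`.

1 → no match
2 → no match
3 → match
4 → no match
5 → no match — must start with `x`

3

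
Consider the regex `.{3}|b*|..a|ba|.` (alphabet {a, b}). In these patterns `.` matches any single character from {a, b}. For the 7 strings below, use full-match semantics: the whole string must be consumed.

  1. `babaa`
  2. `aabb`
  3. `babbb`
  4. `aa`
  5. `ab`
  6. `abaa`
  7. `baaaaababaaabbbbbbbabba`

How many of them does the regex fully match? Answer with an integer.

0

1. `babaa` → no match
2. `aabb` → no match
3. `babbb` → no match
4. `aa` → no match
5. `ab` → no match
6. `abaa` → no match
7 → no match
Total matched: 0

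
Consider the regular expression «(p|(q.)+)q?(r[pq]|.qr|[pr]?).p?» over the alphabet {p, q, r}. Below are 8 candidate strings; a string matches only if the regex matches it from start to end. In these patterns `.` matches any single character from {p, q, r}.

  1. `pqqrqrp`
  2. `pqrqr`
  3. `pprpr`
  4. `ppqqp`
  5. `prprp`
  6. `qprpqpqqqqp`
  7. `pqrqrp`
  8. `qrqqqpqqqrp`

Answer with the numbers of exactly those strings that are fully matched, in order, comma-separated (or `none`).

1 → no match
2 → match
3 → no match
4 → no match
5 → match
6 → no match
7 → match
8 → match

2, 5, 7, 8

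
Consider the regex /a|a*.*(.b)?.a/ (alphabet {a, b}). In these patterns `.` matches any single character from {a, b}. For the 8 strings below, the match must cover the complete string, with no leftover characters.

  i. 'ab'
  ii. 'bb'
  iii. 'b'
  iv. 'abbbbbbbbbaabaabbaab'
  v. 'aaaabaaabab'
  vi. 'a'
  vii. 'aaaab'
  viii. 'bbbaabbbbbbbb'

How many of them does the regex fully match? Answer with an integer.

i → no match — must end with 'a'
ii → no match — must end with 'a'
iii → no match — must end with 'a'
iv → no match — must end with 'a'
v → no match — must end with 'a'
vi → match
vii → no match — must end with 'a'
viii → no match — must end with 'a'
Total matched: 1

1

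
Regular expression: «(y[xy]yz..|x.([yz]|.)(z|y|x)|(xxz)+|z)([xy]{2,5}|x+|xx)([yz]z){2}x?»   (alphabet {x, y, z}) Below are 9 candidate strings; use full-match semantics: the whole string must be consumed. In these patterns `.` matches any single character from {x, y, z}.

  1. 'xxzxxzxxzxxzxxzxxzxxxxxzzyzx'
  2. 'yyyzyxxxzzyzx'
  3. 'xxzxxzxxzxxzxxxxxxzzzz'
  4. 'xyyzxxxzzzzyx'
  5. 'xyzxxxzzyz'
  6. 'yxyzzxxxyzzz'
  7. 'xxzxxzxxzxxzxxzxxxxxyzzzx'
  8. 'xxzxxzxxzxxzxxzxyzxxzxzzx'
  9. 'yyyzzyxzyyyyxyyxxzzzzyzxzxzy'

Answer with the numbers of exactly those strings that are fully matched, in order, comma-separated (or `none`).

1 → match
2 → match
3 → match
4 → no match
5 → match
6 → match
7 → match
8 → no match
9 → no match

1, 2, 3, 5, 6, 7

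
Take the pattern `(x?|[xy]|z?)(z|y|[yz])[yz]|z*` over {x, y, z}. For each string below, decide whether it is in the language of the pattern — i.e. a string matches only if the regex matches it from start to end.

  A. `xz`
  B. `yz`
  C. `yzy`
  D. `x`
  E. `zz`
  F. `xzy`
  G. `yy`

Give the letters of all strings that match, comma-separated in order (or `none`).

B, C, E, F, G

A → no match
B → match
C → match
D → no match
E → match
F → match
G → match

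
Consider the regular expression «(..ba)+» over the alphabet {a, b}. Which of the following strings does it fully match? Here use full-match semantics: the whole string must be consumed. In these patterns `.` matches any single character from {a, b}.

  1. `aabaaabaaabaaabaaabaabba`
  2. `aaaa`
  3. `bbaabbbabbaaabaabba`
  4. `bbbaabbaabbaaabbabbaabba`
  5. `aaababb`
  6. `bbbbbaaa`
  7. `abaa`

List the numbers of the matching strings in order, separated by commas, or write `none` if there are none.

1 → match
2 → no match — must end with `ba`
3 → no match
4 → no match
5 → no match — must end with `ba`
6 → no match — must end with `ba`
7 → no match — must end with `ba`

1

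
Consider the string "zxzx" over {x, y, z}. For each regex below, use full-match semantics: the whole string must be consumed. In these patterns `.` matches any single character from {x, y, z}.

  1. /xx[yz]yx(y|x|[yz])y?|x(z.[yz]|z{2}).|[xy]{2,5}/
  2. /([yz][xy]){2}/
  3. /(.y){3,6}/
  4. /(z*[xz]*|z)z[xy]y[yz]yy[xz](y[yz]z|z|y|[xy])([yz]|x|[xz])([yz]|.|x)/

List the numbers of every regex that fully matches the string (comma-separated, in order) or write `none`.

1 → no match
2 → match
3 → no match — must end with "y"
4 → no match

2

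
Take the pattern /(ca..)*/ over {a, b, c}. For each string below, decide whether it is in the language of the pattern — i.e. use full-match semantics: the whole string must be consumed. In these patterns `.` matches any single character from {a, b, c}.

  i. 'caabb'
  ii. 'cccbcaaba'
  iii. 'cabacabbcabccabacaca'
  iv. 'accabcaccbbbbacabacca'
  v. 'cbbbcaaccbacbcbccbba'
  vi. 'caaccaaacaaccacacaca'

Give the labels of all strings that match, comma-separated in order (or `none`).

i → no match
ii → no match
iii → match
iv → no match
v → no match
vi → match

iii, vi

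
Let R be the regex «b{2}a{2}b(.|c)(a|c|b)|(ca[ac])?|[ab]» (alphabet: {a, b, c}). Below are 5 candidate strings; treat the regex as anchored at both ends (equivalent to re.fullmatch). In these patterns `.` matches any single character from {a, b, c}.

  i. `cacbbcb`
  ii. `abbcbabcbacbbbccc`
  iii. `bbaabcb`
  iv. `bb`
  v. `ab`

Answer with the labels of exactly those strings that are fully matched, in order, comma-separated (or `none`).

iii

i → no match
ii → no match
iii → match
iv → no match
v → no match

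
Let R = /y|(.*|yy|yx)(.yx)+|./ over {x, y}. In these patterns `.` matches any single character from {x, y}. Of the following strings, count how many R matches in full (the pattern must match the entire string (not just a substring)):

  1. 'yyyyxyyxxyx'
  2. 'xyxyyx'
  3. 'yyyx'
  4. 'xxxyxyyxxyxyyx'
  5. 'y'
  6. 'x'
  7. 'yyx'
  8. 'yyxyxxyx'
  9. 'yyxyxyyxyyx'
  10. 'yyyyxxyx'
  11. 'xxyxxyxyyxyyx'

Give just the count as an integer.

1 → match
2 → match
3 → match
4 → match
5 → match
6 → match
7 → match
8 → match
9 → match
10 → match
11 → match
Total matched: 11

11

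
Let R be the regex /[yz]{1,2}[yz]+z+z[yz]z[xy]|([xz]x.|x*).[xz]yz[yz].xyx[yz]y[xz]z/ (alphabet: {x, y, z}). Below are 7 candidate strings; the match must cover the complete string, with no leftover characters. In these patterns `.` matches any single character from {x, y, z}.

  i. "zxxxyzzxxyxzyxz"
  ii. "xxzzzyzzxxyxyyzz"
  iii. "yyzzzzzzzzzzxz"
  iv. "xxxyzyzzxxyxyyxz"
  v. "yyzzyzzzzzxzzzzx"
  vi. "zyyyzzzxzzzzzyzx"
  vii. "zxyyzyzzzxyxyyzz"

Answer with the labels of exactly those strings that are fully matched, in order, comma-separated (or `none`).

ii, iv, vii

i → no match
ii → match
iii → no match
iv → match
v → no match
vi → no match
vii → match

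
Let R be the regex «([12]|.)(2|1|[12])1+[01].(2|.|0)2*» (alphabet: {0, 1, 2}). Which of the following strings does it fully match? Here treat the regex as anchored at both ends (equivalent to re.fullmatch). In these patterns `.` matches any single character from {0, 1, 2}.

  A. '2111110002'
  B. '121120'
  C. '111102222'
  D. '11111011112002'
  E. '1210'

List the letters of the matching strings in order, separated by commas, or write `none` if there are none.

A, B, C

A → match
B → match
C → match
D → no match
E → no match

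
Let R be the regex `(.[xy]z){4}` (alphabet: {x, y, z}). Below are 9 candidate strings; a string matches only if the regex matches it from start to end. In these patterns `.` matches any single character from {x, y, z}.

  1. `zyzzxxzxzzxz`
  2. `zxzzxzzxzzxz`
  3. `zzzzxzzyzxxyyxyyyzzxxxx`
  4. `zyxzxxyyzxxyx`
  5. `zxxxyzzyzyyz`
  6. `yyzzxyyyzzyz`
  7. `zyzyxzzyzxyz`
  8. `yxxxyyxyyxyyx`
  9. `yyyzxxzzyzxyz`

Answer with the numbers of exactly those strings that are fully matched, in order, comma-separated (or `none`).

1. `zyzzxxzxzzxz` → no match
2. `zxzzxzzxzzxz` → match
3 → no match — must end with `z`
4 → no match — must end with `z`
5. `zxxxyzzyzyyz` → no match
6. `yyzzxyyyzzyz` → no match
7. `zyzyxzzyzxyz` → match
8 → no match — must end with `z`
9 → no match

2, 7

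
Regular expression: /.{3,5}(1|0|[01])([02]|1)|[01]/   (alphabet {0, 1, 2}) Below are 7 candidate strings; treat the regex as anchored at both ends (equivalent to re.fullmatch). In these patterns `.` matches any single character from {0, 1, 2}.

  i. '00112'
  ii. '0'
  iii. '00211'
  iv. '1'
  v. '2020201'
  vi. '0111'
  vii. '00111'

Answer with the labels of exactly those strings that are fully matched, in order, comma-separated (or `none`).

i, ii, iii, iv, v, vii

i. '00112' → match
ii. '0' → match
iii. '00211' → match
iv. '1' → match
v. '2020201' → match
vi. '0111' → no match
vii. '00111' → match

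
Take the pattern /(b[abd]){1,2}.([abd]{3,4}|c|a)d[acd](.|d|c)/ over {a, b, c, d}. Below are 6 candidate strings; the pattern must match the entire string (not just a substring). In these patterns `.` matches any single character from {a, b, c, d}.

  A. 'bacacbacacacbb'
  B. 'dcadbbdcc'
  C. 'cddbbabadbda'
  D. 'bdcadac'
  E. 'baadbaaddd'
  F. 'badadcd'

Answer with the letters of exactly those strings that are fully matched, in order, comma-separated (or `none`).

A → no match
B → no match — must start with 'b'
C → no match — must start with 'b'
D → match
E → match
F → match

D, E, F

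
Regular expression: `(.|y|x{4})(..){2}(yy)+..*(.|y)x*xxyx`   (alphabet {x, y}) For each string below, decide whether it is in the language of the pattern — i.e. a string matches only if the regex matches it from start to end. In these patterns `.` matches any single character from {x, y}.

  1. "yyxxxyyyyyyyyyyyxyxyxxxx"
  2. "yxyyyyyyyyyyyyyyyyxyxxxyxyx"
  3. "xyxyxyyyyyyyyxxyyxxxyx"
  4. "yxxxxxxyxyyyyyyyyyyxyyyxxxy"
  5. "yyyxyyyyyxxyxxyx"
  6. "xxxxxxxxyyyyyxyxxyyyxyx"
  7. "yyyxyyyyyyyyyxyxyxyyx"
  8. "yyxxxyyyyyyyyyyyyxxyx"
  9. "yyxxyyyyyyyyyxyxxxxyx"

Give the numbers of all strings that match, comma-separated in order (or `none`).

3, 5, 8, 9

1 → no match — must end with "xxyx"
2 → no match — must end with "xxyx"
3 → match
4 → no match — must end with "xxyx"
5 → match
6 → no match — must end with "xxyx"
7 → no match — must end with "xxyx"
8 → match
9 → match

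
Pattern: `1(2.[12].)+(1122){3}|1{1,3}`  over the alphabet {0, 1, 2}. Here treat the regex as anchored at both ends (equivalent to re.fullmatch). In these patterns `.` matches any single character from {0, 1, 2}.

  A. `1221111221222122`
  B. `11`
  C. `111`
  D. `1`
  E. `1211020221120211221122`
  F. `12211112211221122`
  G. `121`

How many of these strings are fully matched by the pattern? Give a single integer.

A → no match
B → match
C → match
D → match
E → no match
F → match
G → no match
Total matched: 4

4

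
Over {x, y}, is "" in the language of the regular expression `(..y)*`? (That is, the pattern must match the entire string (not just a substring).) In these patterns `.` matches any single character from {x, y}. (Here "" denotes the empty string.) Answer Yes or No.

Yes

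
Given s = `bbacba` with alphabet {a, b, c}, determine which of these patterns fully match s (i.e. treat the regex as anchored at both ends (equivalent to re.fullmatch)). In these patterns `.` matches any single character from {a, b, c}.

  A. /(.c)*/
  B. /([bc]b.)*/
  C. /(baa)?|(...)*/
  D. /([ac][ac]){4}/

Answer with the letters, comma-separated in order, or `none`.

A → no match
B → match
C → match
D → no match

B, C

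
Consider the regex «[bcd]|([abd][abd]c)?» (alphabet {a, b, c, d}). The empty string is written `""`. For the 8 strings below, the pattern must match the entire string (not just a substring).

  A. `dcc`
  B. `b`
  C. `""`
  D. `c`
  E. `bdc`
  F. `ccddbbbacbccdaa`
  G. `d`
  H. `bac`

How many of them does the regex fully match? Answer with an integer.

6

A. `dcc` → no match
B. `b` → match
C. `""` → match
D. `c` → match
E. `bdc` → match
F → no match
G. `d` → match
H. `bac` → match
Total matched: 6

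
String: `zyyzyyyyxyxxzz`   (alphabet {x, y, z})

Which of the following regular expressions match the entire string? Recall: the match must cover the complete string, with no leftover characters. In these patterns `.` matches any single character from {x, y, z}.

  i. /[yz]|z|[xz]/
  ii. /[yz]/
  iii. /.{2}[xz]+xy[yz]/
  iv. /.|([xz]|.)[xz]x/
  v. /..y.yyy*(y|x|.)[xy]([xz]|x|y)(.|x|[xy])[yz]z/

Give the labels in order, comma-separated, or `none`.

v

i → no match
ii → no match
iii → no match
iv → no match
v → match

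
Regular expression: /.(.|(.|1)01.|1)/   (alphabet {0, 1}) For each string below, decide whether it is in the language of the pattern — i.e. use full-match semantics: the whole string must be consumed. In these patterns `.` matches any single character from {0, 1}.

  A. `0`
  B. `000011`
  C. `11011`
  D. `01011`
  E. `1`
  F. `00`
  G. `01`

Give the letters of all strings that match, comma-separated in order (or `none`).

A → no match
B → no match
C → match
D → match
E → no match
F → match
G → match

C, D, F, G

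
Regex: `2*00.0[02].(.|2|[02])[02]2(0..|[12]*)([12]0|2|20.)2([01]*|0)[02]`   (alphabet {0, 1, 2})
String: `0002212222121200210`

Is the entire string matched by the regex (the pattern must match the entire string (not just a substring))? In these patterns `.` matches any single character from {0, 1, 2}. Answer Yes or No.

No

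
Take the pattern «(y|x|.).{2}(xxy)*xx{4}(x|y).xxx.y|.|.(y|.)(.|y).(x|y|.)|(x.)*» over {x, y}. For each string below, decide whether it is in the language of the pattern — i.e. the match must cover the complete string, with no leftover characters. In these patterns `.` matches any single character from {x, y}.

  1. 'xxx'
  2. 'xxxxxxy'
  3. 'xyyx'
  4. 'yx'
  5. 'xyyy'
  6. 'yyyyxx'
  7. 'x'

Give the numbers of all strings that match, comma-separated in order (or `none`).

7

1 → no match
2 → no match
3 → no match
4 → no match
5 → no match
6 → no match
7 → match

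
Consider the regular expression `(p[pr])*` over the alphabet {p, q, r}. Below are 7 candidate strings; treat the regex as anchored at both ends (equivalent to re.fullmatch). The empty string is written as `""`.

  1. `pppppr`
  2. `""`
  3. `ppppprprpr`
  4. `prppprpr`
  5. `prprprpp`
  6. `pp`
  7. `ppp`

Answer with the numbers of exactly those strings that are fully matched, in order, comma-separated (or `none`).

1 → match
2 → match
3 → match
4 → match
5 → match
6 → match
7 → no match

1, 2, 3, 4, 5, 6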